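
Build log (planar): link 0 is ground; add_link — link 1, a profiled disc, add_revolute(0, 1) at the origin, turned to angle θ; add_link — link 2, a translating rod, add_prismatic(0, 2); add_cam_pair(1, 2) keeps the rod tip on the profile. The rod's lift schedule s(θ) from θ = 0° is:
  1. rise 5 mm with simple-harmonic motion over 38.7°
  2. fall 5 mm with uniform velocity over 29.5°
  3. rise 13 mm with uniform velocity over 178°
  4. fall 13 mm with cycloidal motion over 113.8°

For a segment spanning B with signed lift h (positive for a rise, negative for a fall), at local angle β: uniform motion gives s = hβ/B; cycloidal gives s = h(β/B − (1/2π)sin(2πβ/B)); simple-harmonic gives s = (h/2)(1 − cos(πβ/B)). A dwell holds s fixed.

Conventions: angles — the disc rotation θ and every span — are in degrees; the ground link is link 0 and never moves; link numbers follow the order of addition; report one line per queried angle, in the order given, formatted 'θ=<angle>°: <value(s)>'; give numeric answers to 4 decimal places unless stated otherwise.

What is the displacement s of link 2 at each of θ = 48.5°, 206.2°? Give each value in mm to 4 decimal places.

seg 1 [0°–38.7°] simple-harmonic, h=5: full span → s += 5 → s = 5.0000
seg 2 [38.7°–68.2°] uniform, h=-5: θ=48.5° here. β=9.8, B=29.5. -5·9.8/29.5 = -1.6610 → s = 3.3390
seg 2 [38.7°–68.2°] uniform, h=-5: full span → s += -5 → s = 0.0000
seg 3 [68.2°–246.2°] uniform, h=13: θ=206.2° here. β=138, B=178. 13·138/178 = 10.0787 → s = 10.0787

θ=48.5°: 3.3390
θ=206.2°: 10.0787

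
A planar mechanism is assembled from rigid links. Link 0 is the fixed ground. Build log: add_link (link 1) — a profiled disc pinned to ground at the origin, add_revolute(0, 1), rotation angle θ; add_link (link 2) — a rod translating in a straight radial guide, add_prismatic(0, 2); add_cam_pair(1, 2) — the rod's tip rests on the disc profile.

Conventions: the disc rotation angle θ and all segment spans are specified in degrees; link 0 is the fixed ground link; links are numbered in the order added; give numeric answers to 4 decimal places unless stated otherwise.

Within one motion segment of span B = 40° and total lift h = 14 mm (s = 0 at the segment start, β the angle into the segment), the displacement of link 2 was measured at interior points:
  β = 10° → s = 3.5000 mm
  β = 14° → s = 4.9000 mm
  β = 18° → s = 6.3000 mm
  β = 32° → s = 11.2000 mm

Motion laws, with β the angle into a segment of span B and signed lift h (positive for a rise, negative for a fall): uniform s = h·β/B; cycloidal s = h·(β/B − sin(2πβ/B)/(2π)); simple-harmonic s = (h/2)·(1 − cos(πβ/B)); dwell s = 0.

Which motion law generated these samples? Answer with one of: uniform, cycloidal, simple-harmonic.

candidates at β/B = r: uniform s = h·r (linear in β); cycloidal s = h·(r − sin(2πr)/(2π)); simple-harmonic s = (h/2)(1 − cos(πr))
β=10°: printed 3.5000 | uniform 3.5000, cycloidal 1.2718, simple-harmonic 2.0503
β=14°: printed 4.9000 | uniform 4.9000, cycloidal 3.0974, simple-harmonic 3.8221
β=18°: printed 6.3000 | uniform 6.3000, cycloidal 5.6115, simple-harmonic 5.9050
β=32°: printed 11.2000 | uniform 11.2000, cycloidal 13.3191, simple-harmonic 12.6631
only one law matches every sample → uniform

uniform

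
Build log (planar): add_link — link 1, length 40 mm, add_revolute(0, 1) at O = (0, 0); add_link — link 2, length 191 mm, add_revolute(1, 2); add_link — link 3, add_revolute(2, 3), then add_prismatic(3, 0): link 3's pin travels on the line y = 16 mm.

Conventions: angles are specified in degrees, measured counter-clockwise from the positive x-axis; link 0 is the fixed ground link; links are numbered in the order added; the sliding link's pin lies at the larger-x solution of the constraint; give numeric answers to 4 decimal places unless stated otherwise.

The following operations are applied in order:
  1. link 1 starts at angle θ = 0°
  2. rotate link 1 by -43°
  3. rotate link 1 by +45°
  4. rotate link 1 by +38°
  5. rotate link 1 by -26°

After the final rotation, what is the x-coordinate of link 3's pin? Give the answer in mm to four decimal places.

geometry: r = 40 mm, L = 191 mm, e = 16 mm; θ starts at 0°
rotate link 1 by -43°: θ ← 0° -43° = -43°
rotate link 1 by +45°: θ ← -43° +45° = 2°
rotate link 1 by +38°: θ ← 2° +38° = 40°
rotate link 1 by -26°: θ ← 40° -26° = 14°
crank pin P = (r cos θ, r sin θ) = (38.811829, 9.676876)
h = r sin θ − e = 9.676876 − 16 = -6.323124
x = r cos θ + √(L² − h²) = 38.811829 + 190.895307 = 229.707136

229.7071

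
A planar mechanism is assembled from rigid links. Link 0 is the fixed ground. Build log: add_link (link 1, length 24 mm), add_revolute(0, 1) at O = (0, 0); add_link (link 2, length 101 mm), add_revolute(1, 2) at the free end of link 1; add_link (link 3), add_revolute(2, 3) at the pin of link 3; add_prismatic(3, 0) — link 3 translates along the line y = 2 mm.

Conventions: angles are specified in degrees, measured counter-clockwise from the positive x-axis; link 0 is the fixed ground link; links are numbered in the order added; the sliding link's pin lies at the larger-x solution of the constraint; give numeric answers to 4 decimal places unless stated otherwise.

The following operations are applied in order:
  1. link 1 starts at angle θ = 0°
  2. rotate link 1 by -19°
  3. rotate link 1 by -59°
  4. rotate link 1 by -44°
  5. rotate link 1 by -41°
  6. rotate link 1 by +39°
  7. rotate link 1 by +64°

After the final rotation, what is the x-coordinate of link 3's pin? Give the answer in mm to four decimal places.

geometry: r = 24 mm, L = 101 mm, e = 2 mm; θ starts at 0°
rotate link 1 by -19°: θ ← 0° -19° = -19°
rotate link 1 by -59°: θ ← -19° -59° = -78°
rotate link 1 by -44°: θ ← -78° -44° = -122°
rotate link 1 by -41°: θ ← -122° -41° = -163°
rotate link 1 by +39°: θ ← -163° +39° = -124°
rotate link 1 by +64°: θ ← -124° +64° = -60°
crank pin P = (r cos θ, r sin θ) = (12.000000, -20.784610)
h = r sin θ − e = -20.784610 − 2 = -22.784610
x = r cos θ + √(L² − h²) = 12.000000 + 98.396451 = 110.396451

110.3965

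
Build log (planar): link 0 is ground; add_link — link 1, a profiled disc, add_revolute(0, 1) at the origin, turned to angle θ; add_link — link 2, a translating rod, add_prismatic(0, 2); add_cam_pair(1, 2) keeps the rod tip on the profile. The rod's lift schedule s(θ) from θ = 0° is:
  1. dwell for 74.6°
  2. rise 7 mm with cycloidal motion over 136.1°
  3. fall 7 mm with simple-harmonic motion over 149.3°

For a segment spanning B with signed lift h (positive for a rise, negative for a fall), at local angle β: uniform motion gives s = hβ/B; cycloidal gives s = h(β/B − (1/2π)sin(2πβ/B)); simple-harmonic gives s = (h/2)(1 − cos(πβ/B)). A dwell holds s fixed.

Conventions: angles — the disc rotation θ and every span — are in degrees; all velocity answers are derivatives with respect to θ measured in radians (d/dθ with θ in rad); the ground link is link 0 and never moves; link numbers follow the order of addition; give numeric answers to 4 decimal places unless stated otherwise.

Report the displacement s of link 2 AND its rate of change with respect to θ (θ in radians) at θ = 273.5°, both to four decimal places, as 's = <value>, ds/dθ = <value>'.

seg 1 [0°–74.6°] dwell: s stays 0.0000
seg 2 [74.6°–210.7°] cycloidal, h=7: full span → s += 7 → s = 7.0000
seg 3 [210.7°–360°] simple-harmonic, h=-7: θ=273.5° here. β=62.8, B=149.3. -7/2·(1 − cos(π·0.4206)) = -2.6363 → s = 4.3637
velocity in seg [210.7°–360°] (simple-harmonic), θ in radians: β = 62.8° = 1.0961 rad, B = 149.3° = 2.6058 rad; ds/dθ = (πh/(2B)) sin(πβ/B) = (π·(-7)/(2·2.6058)) sin(π·0.4206) = -4.089190 mm/rad

s = 4.3637, ds/dθ = -4.0892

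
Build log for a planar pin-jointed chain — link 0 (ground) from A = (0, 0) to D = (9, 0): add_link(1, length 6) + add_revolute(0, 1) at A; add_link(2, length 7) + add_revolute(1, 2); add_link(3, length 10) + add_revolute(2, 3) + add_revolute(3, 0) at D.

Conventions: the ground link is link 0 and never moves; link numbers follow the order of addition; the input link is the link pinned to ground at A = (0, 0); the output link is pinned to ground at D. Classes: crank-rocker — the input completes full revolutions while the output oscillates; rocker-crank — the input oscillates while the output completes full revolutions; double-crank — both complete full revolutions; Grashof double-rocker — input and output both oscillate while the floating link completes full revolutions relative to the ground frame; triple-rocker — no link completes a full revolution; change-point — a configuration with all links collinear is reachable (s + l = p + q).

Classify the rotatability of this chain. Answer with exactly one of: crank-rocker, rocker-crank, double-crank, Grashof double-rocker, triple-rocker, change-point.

lengths: ground=9, input=6, coupler=7, output=10
sorted: s=6 (shortest), l=10 (longest), p+q=16
s + l = 16 vs p + q = 16
s + l = p + q → change-point (collinear configuration reachable)

change-point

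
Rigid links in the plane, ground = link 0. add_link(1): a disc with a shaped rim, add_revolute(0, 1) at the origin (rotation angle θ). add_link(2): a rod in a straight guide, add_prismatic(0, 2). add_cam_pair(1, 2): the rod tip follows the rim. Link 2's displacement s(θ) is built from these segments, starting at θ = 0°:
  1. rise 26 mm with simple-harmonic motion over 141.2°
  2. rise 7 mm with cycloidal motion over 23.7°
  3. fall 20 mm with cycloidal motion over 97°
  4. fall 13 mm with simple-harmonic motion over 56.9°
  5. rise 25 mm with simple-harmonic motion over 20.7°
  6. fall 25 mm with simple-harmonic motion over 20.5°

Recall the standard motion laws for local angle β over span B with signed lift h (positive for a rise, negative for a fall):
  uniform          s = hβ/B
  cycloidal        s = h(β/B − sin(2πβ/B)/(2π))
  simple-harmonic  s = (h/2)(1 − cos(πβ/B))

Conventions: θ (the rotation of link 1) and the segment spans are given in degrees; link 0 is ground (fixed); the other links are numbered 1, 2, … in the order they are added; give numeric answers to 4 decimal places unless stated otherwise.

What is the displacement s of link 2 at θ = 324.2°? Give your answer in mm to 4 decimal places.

segment 1 (0° to 141.2°, simple-harmonic, h = 26) is passed completely: s = 0.0000 + (26) = 26.0000
segment 2 (141.2° to 164.9°, cycloidal, h = 7) is passed completely: s = 26.0000 + (7) = 33.0000
segment 3 (164.9° to 261.9°, cycloidal, h = -20) is passed completely: s = 33.0000 + (-20) = 13.0000
segment 4 (261.9° to 318.8°, simple-harmonic, h = -13) is passed completely: s = 13.0000 + (-13) = 0.0000
θ = 324.2° falls in segment 5 (318.8° to 339.5°, simple-harmonic, h = 25): β = 324.2 − 318.8 = 5.4°, B = 20.7°; Δs = 25/2·(1 − cos(π·0.2609)) = 3.9681; s = 0.0000 + 3.9681 = 3.9681

3.9681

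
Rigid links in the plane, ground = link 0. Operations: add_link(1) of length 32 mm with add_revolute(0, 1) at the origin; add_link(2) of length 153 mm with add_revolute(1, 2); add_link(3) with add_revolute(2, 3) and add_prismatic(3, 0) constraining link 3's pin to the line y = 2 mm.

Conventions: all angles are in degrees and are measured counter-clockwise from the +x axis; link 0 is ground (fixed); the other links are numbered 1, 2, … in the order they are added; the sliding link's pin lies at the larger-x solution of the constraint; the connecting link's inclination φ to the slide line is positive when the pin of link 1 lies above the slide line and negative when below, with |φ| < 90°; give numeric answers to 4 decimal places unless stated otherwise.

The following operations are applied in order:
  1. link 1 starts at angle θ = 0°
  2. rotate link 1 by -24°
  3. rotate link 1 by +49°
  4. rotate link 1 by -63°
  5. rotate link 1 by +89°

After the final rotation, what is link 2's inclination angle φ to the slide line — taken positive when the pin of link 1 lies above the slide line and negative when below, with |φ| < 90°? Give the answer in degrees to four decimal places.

geometry: r = 32 mm, L = 153 mm, e = 2 mm; θ starts at 0°
rotate link 1 by -24°: θ ← 0° -24° = -24°
rotate link 1 by +49°: θ ← -24° +49° = 25°
rotate link 1 by -63°: θ ← 25° -63° = -38°
rotate link 1 by +89°: θ ← -38° +89° = 51°
h = r sin θ − e = 24.868671 − 2 = 22.868671
sin φ = h / L = 22.868671 / 153 = 0.14946844
φ = arcsin(0.14946844) = 8.596123°

8.5961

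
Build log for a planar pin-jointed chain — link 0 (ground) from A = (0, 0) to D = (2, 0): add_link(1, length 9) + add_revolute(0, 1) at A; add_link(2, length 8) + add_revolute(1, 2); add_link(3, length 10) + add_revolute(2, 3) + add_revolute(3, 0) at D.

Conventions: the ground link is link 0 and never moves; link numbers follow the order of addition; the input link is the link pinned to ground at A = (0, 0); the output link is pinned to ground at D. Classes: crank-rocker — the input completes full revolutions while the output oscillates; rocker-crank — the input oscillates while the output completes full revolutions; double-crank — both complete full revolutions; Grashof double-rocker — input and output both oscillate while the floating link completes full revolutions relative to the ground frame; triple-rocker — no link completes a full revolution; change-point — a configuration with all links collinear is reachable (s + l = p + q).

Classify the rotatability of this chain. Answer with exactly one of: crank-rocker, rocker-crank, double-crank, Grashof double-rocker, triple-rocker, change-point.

lengths: ground=2, input=9, coupler=8, output=10
sorted: s=2 (shortest), l=10 (longest), p+q=17
s + l = 12 vs p + q = 17
s + l < p + q (Grashof) with shortest = ground link → double-crank

double-crank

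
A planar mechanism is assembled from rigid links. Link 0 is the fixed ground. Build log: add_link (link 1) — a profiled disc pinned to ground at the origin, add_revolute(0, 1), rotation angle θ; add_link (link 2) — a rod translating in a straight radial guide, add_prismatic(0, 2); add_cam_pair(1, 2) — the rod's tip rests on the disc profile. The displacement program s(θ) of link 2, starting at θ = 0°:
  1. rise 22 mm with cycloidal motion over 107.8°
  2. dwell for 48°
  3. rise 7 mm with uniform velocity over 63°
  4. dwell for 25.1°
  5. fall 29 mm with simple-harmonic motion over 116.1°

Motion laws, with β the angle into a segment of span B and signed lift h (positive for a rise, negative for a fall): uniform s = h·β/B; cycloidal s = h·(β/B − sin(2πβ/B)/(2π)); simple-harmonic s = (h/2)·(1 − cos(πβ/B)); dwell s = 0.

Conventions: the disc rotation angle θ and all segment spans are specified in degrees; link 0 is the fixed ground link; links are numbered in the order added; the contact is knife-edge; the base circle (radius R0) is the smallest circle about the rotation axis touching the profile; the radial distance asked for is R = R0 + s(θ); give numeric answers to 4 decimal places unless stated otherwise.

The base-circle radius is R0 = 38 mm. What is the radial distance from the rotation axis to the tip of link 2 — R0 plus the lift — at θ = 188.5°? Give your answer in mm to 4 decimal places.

seg 1 [0°–107.8°] cycloidal, h=22: full span → s += 22 → s = 22.0000
seg 2 [107.8°–155.8°] dwell: s stays 22.0000
seg 3 [155.8°–218.8°] uniform, h=7: θ=188.5° here. β=32.7, B=63. 7·32.7/63 = 3.6333 → s = 25.6333
R = R0 + s = 38 + 25.6333 = 63.6333

63.6333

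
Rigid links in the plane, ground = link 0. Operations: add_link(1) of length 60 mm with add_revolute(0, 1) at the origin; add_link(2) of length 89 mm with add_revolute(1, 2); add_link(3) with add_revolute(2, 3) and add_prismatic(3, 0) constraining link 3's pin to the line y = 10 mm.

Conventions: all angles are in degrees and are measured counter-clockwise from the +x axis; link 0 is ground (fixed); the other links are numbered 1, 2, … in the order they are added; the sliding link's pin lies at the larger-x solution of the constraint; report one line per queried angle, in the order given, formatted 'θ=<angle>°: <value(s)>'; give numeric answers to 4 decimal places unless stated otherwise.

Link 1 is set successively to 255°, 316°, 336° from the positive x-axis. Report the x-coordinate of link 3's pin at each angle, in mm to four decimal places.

geometry: r = 60 mm, L = 89 mm, e = 10 mm
θ=255°: crank pin P = (r cos θ, r sin θ) = (-15.529143, -57.955550)
θ=255°: h = r sin θ − e = -57.955550 − 10 = -67.955550
θ=255°: x = r cos θ + √(L² − h²) = -15.529143 + 57.472109 = 41.942966
θ=316°: crank pin P = (r cos θ, r sin θ) = (43.160388, -41.679502)
θ=316°: h = r sin θ − e = -41.679502 − 10 = -51.679502
θ=316°: x = r cos θ + √(L² − h²) = 43.160388 + 72.458464 = 115.618852
θ=336°: crank pin P = (r cos θ, r sin θ) = (54.812727, -24.404199)
θ=336°: h = r sin θ − e = -24.404199 − 10 = -34.404199
θ=336°: x = r cos θ + √(L² − h²) = 54.812727 + 82.081369 = 136.894096

θ=255°: 41.9430
θ=316°: 115.6189
θ=336°: 136.8941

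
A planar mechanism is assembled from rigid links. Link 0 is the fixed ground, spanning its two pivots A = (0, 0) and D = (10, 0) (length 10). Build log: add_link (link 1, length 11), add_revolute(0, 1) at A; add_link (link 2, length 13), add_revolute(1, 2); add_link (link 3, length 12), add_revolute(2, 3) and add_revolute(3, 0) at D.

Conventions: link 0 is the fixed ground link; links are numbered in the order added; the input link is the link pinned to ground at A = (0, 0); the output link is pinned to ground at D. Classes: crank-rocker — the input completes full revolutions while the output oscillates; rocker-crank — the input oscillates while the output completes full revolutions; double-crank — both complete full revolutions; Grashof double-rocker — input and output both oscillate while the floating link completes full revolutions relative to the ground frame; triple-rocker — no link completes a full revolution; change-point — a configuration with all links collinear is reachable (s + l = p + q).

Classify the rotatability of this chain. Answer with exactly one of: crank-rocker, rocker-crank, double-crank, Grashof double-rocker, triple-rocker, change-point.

lengths: ground=10, input=11, coupler=13, output=12
sorted: s=10 (shortest), l=13 (longest), p+q=23
s + l = 23 vs p + q = 23
s + l = p + q → change-point (collinear configuration reachable)

change-point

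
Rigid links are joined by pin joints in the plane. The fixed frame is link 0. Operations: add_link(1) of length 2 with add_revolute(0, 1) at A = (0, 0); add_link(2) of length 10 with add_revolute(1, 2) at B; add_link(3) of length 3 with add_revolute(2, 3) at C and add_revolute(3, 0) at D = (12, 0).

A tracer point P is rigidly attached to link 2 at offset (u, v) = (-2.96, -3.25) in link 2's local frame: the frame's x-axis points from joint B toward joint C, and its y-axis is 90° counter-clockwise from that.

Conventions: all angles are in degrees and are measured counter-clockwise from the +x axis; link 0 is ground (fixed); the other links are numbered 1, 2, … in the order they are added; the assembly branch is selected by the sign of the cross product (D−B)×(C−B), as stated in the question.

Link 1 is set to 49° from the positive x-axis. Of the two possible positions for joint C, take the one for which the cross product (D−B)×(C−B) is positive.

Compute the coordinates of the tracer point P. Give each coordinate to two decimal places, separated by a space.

A=(0,0), D=(12.00,0)
B = A + 2.00·(cos49°, sin49°) = (1.3121, 1.5094)
|BD| = 10.7939
circle(B,10.00) ∩ circle(D,3.00): a=9.6123, h=2.7575
  candidates: C₊=(11.2156,2.8956) cross=29.764; C₋=(10.4444,-2.5651) cross=-29.764
  branch + wants cross > 0 → take C=(11.2156,2.8956) (cross=29.764)
ex = (C−B)/|BC| = (0.9903,0.1386); ey = (-0.1386,0.9903)
P = B + -2.96·ex + -3.25·ey = (-1.1688,-2.1195)

-1.17 -2.12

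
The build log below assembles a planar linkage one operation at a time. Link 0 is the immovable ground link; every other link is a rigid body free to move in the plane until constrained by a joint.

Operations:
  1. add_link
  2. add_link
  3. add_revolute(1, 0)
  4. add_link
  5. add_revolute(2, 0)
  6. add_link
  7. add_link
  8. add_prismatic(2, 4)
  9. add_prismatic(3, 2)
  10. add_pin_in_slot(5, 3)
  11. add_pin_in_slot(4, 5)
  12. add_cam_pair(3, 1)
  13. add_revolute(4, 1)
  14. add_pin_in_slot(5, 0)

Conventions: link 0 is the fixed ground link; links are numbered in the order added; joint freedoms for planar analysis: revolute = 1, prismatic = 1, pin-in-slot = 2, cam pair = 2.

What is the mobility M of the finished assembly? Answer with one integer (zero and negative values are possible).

link 0 = ground. State L|J1|J2 = 1|0|0
+link1  2|0|0
+link2  3|0|0
R(1,0) f=1→J1  3|1|0
+link3  4|1|0
R(2,0) f=1→J1  4|2|0
+link4  5|2|0
+link5  6|2|0
P(2,4) f=1→J1  6|3|0
P(3,2) f=1→J1  6|4|0
PS(5,3) f=2→J2  6|4|1
PS(4,5) f=2→J2  6|4|2
C(3,1) f=2→J2  6|4|3
R(4,1) f=1→J1  6|5|3
PS(5,0) f=2→J2  6|5|4
M = 3(6−1)−2·5−4 = 15−10−4 = 1

M = 1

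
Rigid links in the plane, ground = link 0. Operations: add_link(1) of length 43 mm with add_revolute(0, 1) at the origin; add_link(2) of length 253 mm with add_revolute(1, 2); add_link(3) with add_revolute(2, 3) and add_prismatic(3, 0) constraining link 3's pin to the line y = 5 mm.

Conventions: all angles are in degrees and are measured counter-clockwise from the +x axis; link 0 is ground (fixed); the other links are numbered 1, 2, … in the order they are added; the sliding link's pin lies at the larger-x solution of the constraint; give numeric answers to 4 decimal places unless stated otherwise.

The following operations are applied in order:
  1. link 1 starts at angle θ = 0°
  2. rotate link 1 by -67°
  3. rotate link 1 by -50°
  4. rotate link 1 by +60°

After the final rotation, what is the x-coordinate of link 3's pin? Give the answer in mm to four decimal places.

geometry: r = 43 mm, L = 253 mm, e = 5 mm; θ starts at 0°
rotate link 1 by -67°: θ ← 0° -67° = -67°
rotate link 1 by -50°: θ ← -67° -50° = -117°
rotate link 1 by +60°: θ ← -117° +60° = -57°
crank pin P = (r cos θ, r sin θ) = (23.419479, -36.062834)
h = r sin θ − e = -36.062834 − 5 = -41.062834
x = r cos θ + √(L² − h²) = 23.419479 + 249.645436 = 273.064914

273.0649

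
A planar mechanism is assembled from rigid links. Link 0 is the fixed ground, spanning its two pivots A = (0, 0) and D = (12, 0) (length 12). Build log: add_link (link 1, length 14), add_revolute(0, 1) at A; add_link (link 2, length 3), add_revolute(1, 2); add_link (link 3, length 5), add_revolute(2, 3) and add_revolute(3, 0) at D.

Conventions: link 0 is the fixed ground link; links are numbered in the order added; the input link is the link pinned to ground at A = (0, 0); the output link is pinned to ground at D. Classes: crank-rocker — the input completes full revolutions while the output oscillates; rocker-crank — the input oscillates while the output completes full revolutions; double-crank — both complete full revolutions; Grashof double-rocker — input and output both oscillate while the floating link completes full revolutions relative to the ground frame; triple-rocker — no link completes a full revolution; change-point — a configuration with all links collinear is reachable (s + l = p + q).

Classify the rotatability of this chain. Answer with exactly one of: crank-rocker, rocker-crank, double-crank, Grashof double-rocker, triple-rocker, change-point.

lengths: ground=12, input=14, coupler=3, output=5
sorted: s=3 (shortest), l=14 (longest), p+q=17
s + l = 17 vs p + q = 17
s + l = p + q → change-point (collinear configuration reachable)

change-point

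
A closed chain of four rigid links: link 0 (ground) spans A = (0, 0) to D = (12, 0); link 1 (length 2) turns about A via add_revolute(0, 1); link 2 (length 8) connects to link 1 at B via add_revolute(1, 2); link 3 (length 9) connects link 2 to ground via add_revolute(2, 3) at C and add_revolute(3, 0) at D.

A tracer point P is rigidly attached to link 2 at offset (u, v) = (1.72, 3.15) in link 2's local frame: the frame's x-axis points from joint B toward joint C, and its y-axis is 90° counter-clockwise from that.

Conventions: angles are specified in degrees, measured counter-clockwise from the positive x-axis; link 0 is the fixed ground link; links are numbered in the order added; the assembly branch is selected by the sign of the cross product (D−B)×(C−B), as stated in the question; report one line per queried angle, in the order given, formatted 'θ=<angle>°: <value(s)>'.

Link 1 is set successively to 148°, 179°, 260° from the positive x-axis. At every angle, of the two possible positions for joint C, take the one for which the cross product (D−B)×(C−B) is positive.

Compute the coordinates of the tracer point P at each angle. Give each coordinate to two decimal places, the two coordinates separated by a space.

A=(0,0), D=(12.00,0)
θ=148°: B = A + 2.00·(cos148°, sin148°) = (-1.6961, 1.0598)
θ=148°: |BD| = 13.7370
θ=148°: circle(B,8.00) ∩ circle(D,9.00): a=6.2498, h=4.9941
θ=148°:   candidates: C₊=(4.9203,5.5568) cross=68.603; C₋=(4.1497,-4.4015) cross=-68.603
θ=148°:   branch + wants cross > 0 → take C=(4.9203,5.5568) (cross=68.603)
θ=148°: ex = (C−B)/|BC| = (0.8271,0.5621); ey = (-0.5621,0.8271)
θ=148°: P = B + 1.72·ex + 3.15·ey = (-2.0443,4.6319)
θ=179°: B = A + 2.00·(cos179°, sin179°) = (-1.9997, 0.0349)
θ=179°: |BD| = 13.9997
θ=179°: circle(B,8.00) ∩ circle(D,9.00): a=6.3927, h=4.8097
θ=179°:   candidates: C₊=(4.4050,4.8286) cross=67.335; C₋=(4.3810,-4.7907) cross=-67.335
θ=179°:   branch + wants cross > 0 → take C=(4.4050,4.8286) (cross=67.335)
θ=179°: ex = (C−B)/|BC| = (0.8006,0.5992); ey = (-0.5992,0.8006)
θ=179°: P = B + 1.72·ex + 3.15·ey = (-2.5102,3.5874)
θ=260°: B = A + 2.00·(cos260°, sin260°) = (-0.3473, -1.9696)
θ=260°: |BD| = 12.5034
θ=260°: circle(B,8.00) ∩ circle(D,9.00): a=5.5719, h=5.7406
θ=260°:   candidates: C₊=(4.2507,4.5770) cross=71.777; C₋=(6.0593,-6.7608) cross=-71.777
θ=260°:   branch + wants cross > 0 → take C=(4.2507,4.5770) (cross=71.777)
θ=260°: ex = (C−B)/|BC| = (0.5748,0.8183); ey = (-0.8183,0.5748)
θ=260°: P = B + 1.72·ex + 3.15·ey = (-1.9364,1.2484)

θ=148°: -2.04 4.63
θ=179°: -2.51 3.59
θ=260°: -1.94 1.25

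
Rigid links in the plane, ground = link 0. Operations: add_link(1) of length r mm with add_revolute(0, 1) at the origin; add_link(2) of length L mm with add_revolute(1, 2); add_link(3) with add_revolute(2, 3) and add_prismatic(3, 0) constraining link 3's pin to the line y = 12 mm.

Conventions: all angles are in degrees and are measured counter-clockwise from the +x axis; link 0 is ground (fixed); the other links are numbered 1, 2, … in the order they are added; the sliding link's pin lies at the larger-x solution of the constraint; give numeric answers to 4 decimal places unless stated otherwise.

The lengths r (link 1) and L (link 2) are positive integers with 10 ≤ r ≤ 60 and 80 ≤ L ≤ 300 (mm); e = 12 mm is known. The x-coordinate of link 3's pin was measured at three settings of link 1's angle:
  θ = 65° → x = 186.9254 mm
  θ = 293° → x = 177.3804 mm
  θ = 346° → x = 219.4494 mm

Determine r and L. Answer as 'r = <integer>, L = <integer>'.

constraint per measurement: (x − r cos θ)² + (r sin θ − e)² = L²
subtracting the θ₁ and θ₂ equations cancels the r² and L² terms:
r = (x₁² − x₂²) / (2[(x₁cos θ₁ + e sin θ₁) − (x₂cos θ₂ + e sin θ₂)]) = 55.0000 → r = 55
L² = (x₁ − r cos θ₁)² + (r sin θ₁ − e)² = 28223.9892 → L = 168.0000 → L = 168
check at θ₃=346°: x = 219.4494 (printed 219.4494) ✓

r = 55, L = 168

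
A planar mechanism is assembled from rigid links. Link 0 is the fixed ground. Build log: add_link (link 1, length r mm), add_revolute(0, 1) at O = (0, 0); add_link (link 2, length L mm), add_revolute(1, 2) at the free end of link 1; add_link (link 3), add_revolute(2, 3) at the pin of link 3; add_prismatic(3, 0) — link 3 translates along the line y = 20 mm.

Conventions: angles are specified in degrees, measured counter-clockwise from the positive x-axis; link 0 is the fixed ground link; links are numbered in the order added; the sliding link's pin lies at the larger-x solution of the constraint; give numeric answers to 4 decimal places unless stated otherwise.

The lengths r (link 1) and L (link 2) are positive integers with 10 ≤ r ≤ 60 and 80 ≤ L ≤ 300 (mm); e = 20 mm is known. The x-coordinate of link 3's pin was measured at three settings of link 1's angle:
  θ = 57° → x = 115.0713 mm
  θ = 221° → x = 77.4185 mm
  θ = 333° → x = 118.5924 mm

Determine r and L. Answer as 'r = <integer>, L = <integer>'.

constraint per measurement: (x − r cos θ)² + (r sin θ − e)² = L²
subtracting the θ₁ and θ₂ equations cancels the r² and L² terms:
r = (x₁² − x₂²) / (2[(x₁cos θ₁ + e sin θ₁) − (x₂cos θ₂ + e sin θ₂)]) = 24.0000 → r = 24
L² = (x₁ − r cos θ₁)² + (r sin θ₁ − e)² = 10404.0089 → L = 102.0000 → L = 102
check at θ₃=333°: x = 118.5924 (printed 118.5924) ✓

r = 24, L = 102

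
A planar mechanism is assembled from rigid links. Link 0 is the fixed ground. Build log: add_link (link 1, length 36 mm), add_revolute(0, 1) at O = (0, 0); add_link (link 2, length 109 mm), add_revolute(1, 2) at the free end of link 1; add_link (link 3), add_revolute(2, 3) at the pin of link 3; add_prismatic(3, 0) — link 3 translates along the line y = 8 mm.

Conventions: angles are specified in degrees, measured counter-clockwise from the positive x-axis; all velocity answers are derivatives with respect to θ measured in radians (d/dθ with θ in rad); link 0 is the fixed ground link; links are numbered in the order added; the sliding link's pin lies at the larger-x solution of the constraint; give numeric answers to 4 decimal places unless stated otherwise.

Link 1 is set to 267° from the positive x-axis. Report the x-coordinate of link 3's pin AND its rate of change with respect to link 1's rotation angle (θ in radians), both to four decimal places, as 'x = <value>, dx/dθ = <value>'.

geometry: r = 36 mm, L = 109 mm, e = 8 mm
crank pin P = (r cos θ, r sin θ) = (-1.884094, -35.950663)
h = r sin θ − e = -35.950663 − 8 = -43.950663
x = r cos θ + √(L² − h²) = -1.884094 + 99.746374 = 97.862280
dx/dθ = −r sin θ − h·r cos θ/√(L² − h²) (θ in radians; h = -43.950663) = 35.120486

x = 97.8623, dx/dθ = 35.1205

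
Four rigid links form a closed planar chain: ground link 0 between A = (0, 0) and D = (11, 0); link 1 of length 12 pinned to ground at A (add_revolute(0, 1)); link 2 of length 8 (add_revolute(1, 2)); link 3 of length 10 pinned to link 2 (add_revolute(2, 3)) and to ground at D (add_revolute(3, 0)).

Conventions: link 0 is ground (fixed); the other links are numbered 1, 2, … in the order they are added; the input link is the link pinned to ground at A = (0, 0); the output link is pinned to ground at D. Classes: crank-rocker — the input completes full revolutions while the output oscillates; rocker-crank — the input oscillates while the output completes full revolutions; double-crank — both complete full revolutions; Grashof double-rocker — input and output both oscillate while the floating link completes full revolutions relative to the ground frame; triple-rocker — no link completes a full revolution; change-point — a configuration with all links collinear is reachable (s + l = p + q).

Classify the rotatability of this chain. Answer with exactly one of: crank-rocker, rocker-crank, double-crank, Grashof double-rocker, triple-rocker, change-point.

lengths: ground=11, input=12, coupler=8, output=10
sorted: s=8 (shortest), l=12 (longest), p+q=21
s + l = 20 vs p + q = 21
s + l < p + q (Grashof) with shortest = coupler link → Grashof double-rocker

Grashof double-rocker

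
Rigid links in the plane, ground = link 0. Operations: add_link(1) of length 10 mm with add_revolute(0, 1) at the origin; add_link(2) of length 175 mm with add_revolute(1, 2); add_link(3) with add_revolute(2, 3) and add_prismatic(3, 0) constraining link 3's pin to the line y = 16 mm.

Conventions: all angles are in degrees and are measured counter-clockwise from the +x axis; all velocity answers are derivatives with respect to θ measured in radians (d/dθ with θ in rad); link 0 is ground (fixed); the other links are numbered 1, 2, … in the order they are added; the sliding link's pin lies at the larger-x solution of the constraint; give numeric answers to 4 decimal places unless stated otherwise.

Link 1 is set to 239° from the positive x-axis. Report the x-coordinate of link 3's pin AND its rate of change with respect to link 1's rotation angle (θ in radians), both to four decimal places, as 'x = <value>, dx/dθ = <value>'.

geometry: r = 10 mm, L = 175 mm, e = 16 mm
crank pin P = (r cos θ, r sin θ) = (-5.150381, -8.571673)
h = r sin θ − e = -8.571673 − 16 = -24.571673
x = r cos θ + √(L² − h²) = -5.150381 + 173.266364 = 168.115983
dx/dθ = −r sin θ − h·r cos θ/√(L² − h²) (θ in radians; h = -24.571673) = 7.841275

x = 168.1160, dx/dθ = 7.8413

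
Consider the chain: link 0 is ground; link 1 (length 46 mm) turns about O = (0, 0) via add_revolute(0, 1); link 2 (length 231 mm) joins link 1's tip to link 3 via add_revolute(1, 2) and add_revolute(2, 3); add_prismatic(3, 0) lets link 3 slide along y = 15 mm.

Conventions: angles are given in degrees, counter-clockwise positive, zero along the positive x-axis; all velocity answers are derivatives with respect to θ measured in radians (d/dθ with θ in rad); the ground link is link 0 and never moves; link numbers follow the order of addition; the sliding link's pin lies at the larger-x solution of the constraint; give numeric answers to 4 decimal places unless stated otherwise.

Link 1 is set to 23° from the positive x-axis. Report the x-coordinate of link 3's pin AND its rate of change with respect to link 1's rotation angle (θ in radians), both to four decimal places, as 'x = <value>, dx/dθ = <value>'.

geometry: r = 46 mm, L = 231 mm, e = 15 mm
crank pin P = (r cos θ, r sin θ) = (42.343223, 17.973632)
h = r sin θ − e = 17.973632 − 15 = 2.973632
x = r cos θ + √(L² − h²) = 42.343223 + 230.980860 = 273.324083
dx/dθ = −r sin θ − h·r cos θ/√(L² − h²) (θ in radians; h = 2.973632) = -18.518756

x = 273.3241, dx/dθ = -18.5188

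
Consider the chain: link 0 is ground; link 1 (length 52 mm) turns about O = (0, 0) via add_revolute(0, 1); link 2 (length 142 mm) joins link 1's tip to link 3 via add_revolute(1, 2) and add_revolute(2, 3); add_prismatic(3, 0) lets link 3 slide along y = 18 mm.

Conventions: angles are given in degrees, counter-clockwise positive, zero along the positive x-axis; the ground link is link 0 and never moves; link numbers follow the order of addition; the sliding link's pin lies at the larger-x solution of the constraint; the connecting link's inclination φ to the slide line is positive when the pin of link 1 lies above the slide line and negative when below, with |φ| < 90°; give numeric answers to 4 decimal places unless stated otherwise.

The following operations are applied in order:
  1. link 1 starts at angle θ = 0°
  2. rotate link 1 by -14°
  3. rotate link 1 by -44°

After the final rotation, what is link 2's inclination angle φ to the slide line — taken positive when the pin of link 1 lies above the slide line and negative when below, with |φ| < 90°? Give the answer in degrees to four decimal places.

geometry: r = 52 mm, L = 142 mm, e = 18 mm; θ starts at 0°
rotate link 1 by -14°: θ ← 0° -14° = -14°
rotate link 1 by -44°: θ ← -14° -44° = -58°
h = r sin θ − e = -44.098501 − 18 = -62.098501
sin φ = h / L = -62.098501 / 142 = -0.43731339
φ = arcsin(-0.43731339) = -25.932590°

-25.9326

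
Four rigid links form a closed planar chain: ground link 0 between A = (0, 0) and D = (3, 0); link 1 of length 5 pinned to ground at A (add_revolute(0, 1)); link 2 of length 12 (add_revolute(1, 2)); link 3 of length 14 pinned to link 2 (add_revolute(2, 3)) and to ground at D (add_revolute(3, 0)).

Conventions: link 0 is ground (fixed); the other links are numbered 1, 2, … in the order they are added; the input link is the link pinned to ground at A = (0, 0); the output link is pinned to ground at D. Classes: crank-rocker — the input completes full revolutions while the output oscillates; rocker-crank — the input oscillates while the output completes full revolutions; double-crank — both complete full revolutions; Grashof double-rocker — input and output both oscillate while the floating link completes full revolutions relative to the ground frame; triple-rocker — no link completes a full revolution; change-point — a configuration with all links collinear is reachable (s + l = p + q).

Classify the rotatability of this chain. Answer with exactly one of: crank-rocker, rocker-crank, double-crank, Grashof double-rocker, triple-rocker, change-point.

lengths: ground=3, input=5, coupler=12, output=14
sorted: s=3 (shortest), l=14 (longest), p+q=17
s + l = 17 vs p + q = 17
s + l = p + q → change-point (collinear configuration reachable)

change-point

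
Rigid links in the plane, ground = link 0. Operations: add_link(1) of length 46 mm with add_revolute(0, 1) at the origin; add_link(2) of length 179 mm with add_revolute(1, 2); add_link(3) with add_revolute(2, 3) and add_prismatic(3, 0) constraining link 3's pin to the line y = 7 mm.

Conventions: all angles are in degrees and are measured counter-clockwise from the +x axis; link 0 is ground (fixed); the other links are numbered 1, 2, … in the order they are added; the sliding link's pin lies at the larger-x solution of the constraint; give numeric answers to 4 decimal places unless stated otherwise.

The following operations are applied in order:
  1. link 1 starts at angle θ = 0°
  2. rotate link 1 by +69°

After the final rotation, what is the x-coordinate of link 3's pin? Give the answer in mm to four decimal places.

geometry: r = 46 mm, L = 179 mm, e = 7 mm; θ starts at 0°
rotate link 1 by +69°: θ ← 0° +69° = 69°
crank pin P = (r cos θ, r sin θ) = (16.484926, 42.944700)
h = r sin θ − e = 42.944700 − 7 = 35.944700
x = r cos θ + √(L² − h²) = 16.484926 + 175.353867 = 191.838792

191.8388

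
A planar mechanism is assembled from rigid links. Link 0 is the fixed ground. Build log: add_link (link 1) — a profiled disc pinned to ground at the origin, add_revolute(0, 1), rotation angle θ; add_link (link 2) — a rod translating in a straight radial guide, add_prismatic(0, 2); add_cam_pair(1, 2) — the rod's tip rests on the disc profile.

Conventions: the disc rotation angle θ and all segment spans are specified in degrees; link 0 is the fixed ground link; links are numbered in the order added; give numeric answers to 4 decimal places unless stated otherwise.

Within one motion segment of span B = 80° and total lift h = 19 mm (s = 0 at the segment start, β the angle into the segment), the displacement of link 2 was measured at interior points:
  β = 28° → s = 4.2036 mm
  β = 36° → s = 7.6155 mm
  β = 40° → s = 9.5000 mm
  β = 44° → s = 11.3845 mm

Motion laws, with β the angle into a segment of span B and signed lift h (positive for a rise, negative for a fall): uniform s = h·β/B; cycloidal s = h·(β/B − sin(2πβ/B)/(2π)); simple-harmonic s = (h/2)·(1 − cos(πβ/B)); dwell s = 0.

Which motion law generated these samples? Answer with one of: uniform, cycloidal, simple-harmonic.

candidates at β/B = r: uniform s = h·r (linear in β); cycloidal s = h·(r − sin(2πr)/(2π)); simple-harmonic s = (h/2)(1 − cos(πr))
β=28°: printed 4.2036 | uniform 6.6500, cycloidal 4.2036, simple-harmonic 5.1871
β=36°: printed 7.6155 | uniform 8.5500, cycloidal 7.6155, simple-harmonic 8.0139
β=40°: printed 9.5000 | uniform 9.5000, cycloidal 9.5000, simple-harmonic 9.5000
β=44°: printed 11.3845 | uniform 10.4500, cycloidal 11.3845, simple-harmonic 10.9861
only one law matches every sample → cycloidal

cycloidal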